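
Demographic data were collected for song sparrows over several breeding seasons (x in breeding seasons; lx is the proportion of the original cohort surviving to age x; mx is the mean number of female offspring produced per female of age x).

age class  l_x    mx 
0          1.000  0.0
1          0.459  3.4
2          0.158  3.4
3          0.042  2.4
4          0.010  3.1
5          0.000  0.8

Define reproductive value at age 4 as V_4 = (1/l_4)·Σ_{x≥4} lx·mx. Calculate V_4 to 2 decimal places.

3.10

lx·mx for x ≥ 4: 0.031, 0 → sum = 0.031
V_4 = 0.031 / l_4 = 0.031 / 0.01 = 3.1 → 3.10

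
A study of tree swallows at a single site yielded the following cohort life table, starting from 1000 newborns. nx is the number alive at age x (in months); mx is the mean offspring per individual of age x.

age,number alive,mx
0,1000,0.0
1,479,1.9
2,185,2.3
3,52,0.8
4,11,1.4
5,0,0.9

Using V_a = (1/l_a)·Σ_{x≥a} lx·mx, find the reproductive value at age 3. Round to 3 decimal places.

lx = nx/n0 = nx/1000: 1, 0.479, 0.185, 0.052, 0.011, 0
lx·mx for x ≥ 3: 0.0416, 0.0154, 0 → sum = 0.057
V_3 = 0.057 / l_3 = 0.057 / 0.052 = 1.096154… → 1.096

1.096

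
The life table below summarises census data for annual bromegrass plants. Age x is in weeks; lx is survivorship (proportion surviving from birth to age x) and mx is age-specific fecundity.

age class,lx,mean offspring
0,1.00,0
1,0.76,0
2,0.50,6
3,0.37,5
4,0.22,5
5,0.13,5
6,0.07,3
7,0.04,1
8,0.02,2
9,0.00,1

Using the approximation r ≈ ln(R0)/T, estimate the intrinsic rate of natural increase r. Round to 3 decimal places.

0.631

R0 = Σ lx·mx = 0 + 0 + 3 + 1.85 + 1.1 + 0.65 + 0.21 + 0.04 + 0.04 + 0 = 6.89
Σ x·lx·mx = 21.06; T = 21.06/6.89 = 3.0566…
r ≈ ln(R0)/T = ln(6.89)/3.0566… = 0.63144… → 0.631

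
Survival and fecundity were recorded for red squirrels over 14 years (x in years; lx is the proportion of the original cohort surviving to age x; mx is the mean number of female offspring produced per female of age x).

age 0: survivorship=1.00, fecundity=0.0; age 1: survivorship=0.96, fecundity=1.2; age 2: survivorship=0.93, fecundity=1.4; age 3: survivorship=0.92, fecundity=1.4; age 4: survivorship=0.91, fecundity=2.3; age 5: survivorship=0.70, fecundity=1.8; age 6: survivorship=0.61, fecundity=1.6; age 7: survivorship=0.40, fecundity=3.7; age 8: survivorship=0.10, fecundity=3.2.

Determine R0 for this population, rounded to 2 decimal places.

9.87

lx·mx by age: 0, 1.152, 1.302, 1.288, 2.093, 1.26, 0.976, 1.48, 0.32
R0 = Σ lx·mx = 9.871 → 9.87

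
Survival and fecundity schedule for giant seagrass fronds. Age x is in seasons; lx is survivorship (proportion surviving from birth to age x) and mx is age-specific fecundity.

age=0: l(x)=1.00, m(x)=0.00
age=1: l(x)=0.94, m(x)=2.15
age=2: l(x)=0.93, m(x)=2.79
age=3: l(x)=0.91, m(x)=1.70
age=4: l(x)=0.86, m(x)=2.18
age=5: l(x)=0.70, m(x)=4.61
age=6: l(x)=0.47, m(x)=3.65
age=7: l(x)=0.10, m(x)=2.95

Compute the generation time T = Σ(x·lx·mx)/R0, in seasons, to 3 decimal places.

3.604

lx·mx: 0, 2.021, 2.5947, 1.547, 1.8748, 3.227, 1.7155, 0.295 → R0 = 13.275
x·lx·mx: 0, 2.021, 5.1894, 4.641, 7.4992, 16.135, 10.293, 2.065 → Σ = 47.8436
T = 47.8436 / 13.275 = 3.604038… → 3.604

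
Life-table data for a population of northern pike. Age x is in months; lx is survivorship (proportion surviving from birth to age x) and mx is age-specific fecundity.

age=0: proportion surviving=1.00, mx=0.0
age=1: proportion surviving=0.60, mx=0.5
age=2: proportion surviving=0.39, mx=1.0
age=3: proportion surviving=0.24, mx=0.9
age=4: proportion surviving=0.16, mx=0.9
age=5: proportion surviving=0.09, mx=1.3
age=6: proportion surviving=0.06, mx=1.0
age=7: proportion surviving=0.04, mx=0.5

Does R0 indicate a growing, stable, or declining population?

R0 = Σ lx·mx = 0 + 0.3 + 0.39 + 0.216 + 0.144 + 0.117 + 0.06 + 0.02 = 1.247
R0 > 1, so the population is growing.

growing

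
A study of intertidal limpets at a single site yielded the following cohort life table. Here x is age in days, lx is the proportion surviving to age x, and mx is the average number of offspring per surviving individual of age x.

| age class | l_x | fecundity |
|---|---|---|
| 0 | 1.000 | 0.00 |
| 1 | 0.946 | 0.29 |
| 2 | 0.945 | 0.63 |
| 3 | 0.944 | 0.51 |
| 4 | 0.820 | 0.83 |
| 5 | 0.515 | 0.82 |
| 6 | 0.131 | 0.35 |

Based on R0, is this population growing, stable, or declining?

R0 = Σ lx·mx = 0 + 0.27434 + 0.59535 + 0.48144 + 0.6806 + 0.4223 + 0.04585 = 2.49988
R0 > 1, so the population is growing.

growing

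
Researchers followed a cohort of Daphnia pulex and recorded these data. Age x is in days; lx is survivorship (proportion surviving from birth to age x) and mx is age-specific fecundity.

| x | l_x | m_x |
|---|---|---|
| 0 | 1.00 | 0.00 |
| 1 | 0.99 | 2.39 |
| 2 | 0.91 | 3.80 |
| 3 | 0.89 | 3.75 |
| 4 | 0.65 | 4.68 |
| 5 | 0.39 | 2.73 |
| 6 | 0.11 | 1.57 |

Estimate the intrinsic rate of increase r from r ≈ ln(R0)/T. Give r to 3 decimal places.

R0 = Σ lx·mx = 0 + 2.3661 + 3.458 + 3.3375 + 3.042 + 1.0647 + 0.1727 = 13.441
Σ x·lx·mx = 37.8223; T = 37.8223/13.441 = 2.81395…
r ≈ ln(R0)/T = ln(13.441)/2.81395… = 0.92337… → 0.923

0.923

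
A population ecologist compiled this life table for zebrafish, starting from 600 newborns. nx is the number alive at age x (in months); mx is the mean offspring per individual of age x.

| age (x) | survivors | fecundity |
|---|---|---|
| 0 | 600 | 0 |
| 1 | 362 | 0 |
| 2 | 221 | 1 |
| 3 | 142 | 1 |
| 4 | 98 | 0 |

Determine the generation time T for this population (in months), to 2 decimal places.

2.39

lx = nx/n0 = nx/600: 1, 0.60333…, 0.36833…, 0.23667…, 0.16333…
lx·mx: 0, 0, 0.368333…, 0.236667…, 0 → R0 = 0.605…
x·lx·mx: 0, 0, 0.736667…, 0.71…, 0 → Σ = 1.446667…
T = 1.446667… / 0.605… = 2.391185… → 2.39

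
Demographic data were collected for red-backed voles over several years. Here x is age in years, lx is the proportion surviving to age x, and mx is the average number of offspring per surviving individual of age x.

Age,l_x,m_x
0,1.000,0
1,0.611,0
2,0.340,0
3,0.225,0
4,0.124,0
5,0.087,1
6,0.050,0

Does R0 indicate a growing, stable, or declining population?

R0 = Σ lx·mx = 0 + 0 + 0 + 0 + 0 + 0.087 + 0 = 0.087
R0 < 1, so the population is declining.

declining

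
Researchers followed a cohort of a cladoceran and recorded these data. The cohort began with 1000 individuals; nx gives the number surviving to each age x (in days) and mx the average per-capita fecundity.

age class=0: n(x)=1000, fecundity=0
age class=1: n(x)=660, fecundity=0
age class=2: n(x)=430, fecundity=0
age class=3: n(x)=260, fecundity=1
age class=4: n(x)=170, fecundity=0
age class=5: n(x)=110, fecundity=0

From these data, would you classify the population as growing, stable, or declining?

declining

lx = nx/n0 = nx/1000: 1, 0.66, 0.43, 0.26, 0.17, 0.11
R0 = Σ lx·mx = 0 + 0 + 0 + 0.26 + 0 + 0 = 0.26
R0 < 1, so the population is declining.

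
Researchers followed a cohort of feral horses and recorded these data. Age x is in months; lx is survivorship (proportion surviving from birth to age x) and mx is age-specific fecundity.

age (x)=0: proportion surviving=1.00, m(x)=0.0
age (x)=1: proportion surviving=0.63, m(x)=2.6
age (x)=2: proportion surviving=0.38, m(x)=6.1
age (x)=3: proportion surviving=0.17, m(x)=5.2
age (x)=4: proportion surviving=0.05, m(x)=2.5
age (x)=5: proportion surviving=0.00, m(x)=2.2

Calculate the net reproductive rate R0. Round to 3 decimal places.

lx·mx by age: 0, 1.638, 2.318, 0.884, 0.125, 0
R0 = Σ lx·mx = 4.965 → 4.965

4.965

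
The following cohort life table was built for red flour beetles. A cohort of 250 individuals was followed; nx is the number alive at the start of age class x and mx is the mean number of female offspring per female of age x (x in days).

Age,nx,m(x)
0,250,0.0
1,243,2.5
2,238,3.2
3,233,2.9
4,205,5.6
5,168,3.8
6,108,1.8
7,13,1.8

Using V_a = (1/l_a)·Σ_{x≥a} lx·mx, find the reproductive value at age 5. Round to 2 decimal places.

lx = nx/n0 = nx/250: 1, 0.972, 0.952, 0.932, 0.82, 0.672, 0.432, 0.052
lx·mx for x ≥ 5: 2.5536, 0.7776, 0.0936 → sum = 3.4248
V_5 = 3.4248 / l_5 = 3.4248 / 0.672 = 5.096429… → 5.10

5.10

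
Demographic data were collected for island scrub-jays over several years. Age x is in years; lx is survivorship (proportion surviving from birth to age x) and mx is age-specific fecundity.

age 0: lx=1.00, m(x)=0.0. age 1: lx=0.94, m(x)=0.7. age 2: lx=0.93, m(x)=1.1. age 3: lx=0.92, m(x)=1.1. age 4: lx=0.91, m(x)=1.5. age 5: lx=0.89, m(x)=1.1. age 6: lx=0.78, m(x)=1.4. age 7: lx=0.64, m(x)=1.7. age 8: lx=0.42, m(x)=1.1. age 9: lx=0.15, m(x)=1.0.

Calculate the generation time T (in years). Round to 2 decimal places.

4.51

lx·mx: 0, 0.658, 1.023, 1.012, 1.365, 0.979, 1.092, 1.088, 0.462, 0.15 → R0 = 7.829
x·lx·mx: 0, 0.658, 2.046, 3.036, 5.46, 4.895, 6.552, 7.616, 3.696, 1.35 → Σ = 35.309
T = 35.309 / 7.829 = 4.510027… → 4.51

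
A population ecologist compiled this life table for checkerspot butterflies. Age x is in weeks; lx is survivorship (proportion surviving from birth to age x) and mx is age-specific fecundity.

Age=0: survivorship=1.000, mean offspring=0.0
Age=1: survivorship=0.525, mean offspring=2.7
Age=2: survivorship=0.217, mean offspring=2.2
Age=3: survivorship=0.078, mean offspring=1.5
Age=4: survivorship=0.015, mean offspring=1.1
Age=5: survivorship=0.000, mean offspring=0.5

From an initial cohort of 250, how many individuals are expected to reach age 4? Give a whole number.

Expected survivors = N0 · l_4 = 250 × 0.015 = 3.75 → 4

4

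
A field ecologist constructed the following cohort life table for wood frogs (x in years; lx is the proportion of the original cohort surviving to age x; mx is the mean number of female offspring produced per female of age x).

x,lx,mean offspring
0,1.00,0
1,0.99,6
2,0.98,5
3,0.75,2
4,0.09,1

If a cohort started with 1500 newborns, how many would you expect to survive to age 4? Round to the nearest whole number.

135

Expected survivors = N0 · l_4 = 1500 × 0.09 = 135 → 135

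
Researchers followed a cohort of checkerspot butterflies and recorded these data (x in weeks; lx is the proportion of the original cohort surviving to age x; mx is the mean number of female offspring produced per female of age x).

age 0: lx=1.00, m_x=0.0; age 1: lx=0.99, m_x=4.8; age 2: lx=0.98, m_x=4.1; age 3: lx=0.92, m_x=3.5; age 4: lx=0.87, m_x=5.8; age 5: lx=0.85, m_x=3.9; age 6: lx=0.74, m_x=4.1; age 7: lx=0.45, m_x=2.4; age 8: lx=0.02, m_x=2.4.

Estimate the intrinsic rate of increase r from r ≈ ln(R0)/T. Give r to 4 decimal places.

0.9188

R0 = Σ lx·mx = 0 + 4.752 + 4.018 + 3.22 + 5.046 + 3.315 + 3.034 + 1.08 + 0.048 = 24.513
Σ x·lx·mx = 85.355; T = 85.355/24.513 = 3.48203…
r ≈ ln(R0)/T = ln(24.513)/3.48203… = 0.918775… → 0.9188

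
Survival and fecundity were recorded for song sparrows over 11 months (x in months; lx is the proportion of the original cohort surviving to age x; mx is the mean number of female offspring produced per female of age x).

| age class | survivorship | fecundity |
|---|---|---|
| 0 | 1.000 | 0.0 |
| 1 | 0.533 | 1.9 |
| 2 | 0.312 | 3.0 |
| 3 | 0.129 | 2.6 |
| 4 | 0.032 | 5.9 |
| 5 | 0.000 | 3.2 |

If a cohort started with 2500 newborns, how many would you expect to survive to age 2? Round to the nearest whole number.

Expected survivors = N0 · l_2 = 2500 × 0.312 = 780 → 780

780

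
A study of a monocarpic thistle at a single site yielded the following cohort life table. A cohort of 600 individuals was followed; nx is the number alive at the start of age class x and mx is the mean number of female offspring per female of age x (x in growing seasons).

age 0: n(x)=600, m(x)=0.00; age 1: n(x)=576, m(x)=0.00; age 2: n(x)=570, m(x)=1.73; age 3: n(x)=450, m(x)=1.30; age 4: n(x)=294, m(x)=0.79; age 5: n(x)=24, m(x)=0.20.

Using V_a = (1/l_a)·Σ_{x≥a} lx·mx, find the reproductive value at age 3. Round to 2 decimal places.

lx = nx/n0 = nx/600: 1, 0.96, 0.95, 0.75, 0.49, 0.04
lx·mx for x ≥ 3: 0.975, 0.3871, 0.008 → sum = 1.3701
V_3 = 1.3701 / l_3 = 1.3701 / 0.75 = 1.8268 → 1.83

1.83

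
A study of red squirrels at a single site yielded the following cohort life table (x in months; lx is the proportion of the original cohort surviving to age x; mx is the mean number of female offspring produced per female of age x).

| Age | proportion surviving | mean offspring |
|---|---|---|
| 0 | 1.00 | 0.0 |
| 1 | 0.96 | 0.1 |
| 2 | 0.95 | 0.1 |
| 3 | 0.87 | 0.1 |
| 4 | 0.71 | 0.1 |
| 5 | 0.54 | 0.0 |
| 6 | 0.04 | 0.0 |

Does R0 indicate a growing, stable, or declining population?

R0 = Σ lx·mx = 0 + 0.096 + 0.095 + 0.087 + 0.071 + 0 + 0 = 0.349
R0 < 1, so the population is declining.

declining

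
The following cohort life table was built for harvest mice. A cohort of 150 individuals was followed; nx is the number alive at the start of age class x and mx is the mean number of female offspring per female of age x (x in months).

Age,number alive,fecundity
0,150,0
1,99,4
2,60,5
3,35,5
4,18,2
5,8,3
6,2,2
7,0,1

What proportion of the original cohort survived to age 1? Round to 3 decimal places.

l_1 = n_1/n_0 = 99/150 = 0.66 → 0.660

0.660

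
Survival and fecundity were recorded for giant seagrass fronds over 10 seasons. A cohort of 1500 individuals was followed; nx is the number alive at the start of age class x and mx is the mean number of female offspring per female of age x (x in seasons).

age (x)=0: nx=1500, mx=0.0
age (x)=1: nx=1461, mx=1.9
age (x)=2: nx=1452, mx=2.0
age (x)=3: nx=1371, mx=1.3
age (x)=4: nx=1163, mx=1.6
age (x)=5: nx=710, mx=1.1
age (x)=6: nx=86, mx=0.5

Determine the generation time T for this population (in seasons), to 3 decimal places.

lx = nx/n0 = nx/1500: 1, 0.974, 0.968, 0.914, 0.77533…, 0.47333…, 0.05733…
lx·mx: 0, 1.8506, 1.936, 1.1882, 1.240533…, 0.520667…, 0.028667… → R0 = 6.764667…
x·lx·mx: 0, 1.8506, 3.872, 3.5646, 4.962133…, 2.603333…, 0.172… → Σ = 17.024667…
T = 17.024667… / 6.764667… = 2.516704… → 2.517

2.517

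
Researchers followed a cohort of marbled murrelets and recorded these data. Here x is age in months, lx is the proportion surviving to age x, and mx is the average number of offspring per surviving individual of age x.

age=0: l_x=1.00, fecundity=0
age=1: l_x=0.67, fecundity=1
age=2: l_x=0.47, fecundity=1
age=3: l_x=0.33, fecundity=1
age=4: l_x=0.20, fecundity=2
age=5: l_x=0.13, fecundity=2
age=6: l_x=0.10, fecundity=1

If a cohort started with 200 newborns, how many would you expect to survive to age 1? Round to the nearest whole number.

134

Expected survivors = N0 · l_1 = 200 × 0.67 = 134 → 134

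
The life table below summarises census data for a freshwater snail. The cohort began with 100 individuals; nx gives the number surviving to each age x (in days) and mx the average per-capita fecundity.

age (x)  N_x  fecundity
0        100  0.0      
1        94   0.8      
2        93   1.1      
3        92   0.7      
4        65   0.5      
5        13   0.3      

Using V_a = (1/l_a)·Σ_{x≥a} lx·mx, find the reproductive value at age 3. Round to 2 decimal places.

1.10

lx = nx/n0 = nx/100: 1, 0.94, 0.93, 0.92, 0.65, 0.13
lx·mx for x ≥ 3: 0.644, 0.325, 0.039 → sum = 1.008
V_3 = 1.008 / l_3 = 1.008 / 0.92 = 1.095652… → 1.10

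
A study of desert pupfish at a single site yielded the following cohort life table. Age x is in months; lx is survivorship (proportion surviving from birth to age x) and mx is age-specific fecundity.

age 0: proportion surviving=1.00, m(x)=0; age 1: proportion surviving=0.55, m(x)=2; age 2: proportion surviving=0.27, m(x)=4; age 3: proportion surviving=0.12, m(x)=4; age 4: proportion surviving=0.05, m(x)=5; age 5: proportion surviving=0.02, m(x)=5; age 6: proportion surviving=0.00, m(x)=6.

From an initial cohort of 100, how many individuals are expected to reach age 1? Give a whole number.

Expected survivors = N0 · l_1 = 100 × 0.55 = 55 → 55

55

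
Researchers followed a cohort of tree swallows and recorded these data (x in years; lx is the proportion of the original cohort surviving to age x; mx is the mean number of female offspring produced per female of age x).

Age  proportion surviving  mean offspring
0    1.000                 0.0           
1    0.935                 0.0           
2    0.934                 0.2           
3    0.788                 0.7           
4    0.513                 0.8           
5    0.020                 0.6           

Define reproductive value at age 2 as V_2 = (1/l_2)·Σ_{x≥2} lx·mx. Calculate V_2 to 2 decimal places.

1.24

lx·mx for x ≥ 2: 0.1868, 0.5516, 0.4104, 0.012 → sum = 1.1608
V_2 = 1.1608 / l_2 = 1.1608 / 0.934 = 1.242827… → 1.24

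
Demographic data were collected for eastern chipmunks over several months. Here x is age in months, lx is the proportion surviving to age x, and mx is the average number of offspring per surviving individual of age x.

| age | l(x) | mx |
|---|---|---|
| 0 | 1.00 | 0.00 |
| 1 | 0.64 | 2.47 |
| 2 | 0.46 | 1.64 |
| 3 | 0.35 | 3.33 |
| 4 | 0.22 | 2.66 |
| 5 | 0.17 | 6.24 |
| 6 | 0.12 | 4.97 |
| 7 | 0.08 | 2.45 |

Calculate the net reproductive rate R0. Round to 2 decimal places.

5.94

lx·mx by age: 0, 1.5808, 0.7544, 1.1655, 0.5852, 1.0608, 0.5964, 0.196
R0 = Σ lx·mx = 5.9391 → 5.94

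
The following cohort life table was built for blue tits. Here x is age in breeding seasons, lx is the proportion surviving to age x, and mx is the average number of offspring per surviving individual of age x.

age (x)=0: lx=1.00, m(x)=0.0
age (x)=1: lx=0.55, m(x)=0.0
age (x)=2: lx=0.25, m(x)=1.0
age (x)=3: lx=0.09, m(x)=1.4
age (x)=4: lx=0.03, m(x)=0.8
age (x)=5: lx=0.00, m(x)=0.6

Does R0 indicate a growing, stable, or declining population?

R0 = Σ lx·mx = 0 + 0 + 0.25 + 0.126 + 0.024 + 0 = 0.4
R0 < 1, so the population is declining.

declining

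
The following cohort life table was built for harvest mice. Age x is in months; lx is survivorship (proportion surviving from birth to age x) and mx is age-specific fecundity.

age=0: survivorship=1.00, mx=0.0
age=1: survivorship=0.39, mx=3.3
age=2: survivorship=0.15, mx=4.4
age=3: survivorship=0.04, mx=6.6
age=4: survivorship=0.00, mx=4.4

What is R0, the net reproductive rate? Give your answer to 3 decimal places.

2.211

lx·mx by age: 0, 1.287, 0.66, 0.264, 0
R0 = Σ lx·mx = 2.211 → 2.211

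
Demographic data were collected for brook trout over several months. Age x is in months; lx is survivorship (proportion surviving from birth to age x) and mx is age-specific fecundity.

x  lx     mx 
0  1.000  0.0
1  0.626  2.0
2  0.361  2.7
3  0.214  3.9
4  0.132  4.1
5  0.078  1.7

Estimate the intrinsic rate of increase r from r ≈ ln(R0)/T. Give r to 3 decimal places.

R0 = Σ lx·mx = 0 + 1.252 + 0.9747 + 0.8346 + 0.5412 + 0.1326 = 3.7351
Σ x·lx·mx = 8.533; T = 8.533/3.7351 = 2.28454…
r ≈ ln(R0)/T = ln(3.7351)/2.28454… = 0.57682… → 0.577

0.577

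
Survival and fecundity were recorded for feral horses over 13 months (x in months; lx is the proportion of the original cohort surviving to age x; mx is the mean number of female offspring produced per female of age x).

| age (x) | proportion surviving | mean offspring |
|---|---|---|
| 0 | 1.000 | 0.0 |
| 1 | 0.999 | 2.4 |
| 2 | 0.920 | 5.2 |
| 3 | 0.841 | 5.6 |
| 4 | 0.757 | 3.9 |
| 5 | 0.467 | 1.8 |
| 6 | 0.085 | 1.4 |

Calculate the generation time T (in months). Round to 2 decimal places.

lx·mx: 0, 2.3976, 4.784, 4.7096, 2.9523, 0.8406, 0.119 → R0 = 15.8031
x·lx·mx: 0, 2.3976, 9.568, 14.1288, 11.8092, 4.203, 0.714 → Σ = 42.8206
T = 42.8206 / 15.8031 = 2.709633… → 2.71

2.71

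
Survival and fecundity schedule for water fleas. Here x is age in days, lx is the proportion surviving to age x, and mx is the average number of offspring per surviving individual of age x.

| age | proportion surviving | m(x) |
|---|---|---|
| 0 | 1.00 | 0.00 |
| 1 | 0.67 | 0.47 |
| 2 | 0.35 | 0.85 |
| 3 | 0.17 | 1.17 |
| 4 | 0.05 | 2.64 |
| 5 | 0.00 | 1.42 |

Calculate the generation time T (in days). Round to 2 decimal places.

lx·mx: 0, 0.3149, 0.2975, 0.1989, 0.132, 0 → R0 = 0.9433
x·lx·mx: 0, 0.3149, 0.595, 0.5967, 0.528, 0 → Σ = 2.0346
T = 2.0346 / 0.9433 = 2.156896… → 2.16

2.16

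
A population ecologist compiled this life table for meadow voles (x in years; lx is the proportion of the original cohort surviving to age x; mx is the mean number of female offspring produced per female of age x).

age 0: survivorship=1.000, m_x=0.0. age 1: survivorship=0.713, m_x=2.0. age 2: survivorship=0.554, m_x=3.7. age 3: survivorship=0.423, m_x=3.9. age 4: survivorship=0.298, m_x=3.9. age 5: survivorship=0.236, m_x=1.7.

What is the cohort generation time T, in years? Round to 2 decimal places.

lx·mx: 0, 1.426, 2.0498, 1.6497, 1.1622, 0.4012 → R0 = 6.6889
x·lx·mx: 0, 1.426, 4.0996, 4.9491, 4.6488, 2.006 → Σ = 17.1295
T = 17.1295 / 6.6889 = 2.560884… → 2.56

2.56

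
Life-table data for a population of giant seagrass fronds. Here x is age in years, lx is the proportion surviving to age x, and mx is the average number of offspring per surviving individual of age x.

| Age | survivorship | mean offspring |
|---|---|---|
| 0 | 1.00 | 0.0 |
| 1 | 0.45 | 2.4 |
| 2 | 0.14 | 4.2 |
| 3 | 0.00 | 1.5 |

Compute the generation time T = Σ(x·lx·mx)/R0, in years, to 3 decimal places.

1.353

lx·mx: 0, 1.08, 0.588, 0 → R0 = 1.668
x·lx·mx: 0, 1.08, 1.176, 0 → Σ = 2.256
T = 2.256 / 1.668 = 1.352518… → 1.353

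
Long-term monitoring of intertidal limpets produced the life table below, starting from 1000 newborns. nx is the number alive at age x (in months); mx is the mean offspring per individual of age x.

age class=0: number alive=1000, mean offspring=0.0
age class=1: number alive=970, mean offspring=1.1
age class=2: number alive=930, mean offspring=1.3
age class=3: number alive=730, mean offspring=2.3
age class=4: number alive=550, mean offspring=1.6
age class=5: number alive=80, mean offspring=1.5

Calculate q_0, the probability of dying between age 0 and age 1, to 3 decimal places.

lx = nx/n0 = nx/1000: 1, 0.97, 0.93, 0.73, 0.55, 0.08
q_0 = (l_0 − l_1) / l_0 = (1 − 0.97) / 1
     = 0.03 / 1 = 0.03 → 0.030

0.030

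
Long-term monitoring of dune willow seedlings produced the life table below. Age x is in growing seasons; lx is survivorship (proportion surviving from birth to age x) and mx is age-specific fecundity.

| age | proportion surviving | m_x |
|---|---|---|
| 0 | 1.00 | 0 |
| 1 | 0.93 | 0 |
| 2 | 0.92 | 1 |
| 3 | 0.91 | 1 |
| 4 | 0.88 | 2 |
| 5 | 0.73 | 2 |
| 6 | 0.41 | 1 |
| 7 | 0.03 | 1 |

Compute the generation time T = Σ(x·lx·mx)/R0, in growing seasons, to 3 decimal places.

3.931

lx·mx: 0, 0, 0.92, 0.91, 1.76, 1.46, 0.41, 0.03 → R0 = 5.49
x·lx·mx: 0, 0, 1.84, 2.73, 7.04, 7.3, 2.46, 0.21 → Σ = 21.58
T = 21.58 / 5.49 = 3.930783… → 3.931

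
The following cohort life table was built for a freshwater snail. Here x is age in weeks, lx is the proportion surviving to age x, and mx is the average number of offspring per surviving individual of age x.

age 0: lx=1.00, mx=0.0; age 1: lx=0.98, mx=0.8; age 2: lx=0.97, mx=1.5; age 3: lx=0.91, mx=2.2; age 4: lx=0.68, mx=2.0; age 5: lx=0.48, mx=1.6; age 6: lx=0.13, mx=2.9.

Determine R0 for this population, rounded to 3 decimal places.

lx·mx by age: 0, 0.784, 1.455, 2.002, 1.36, 0.768, 0.377
R0 = Σ lx·mx = 6.746 → 6.746

6.746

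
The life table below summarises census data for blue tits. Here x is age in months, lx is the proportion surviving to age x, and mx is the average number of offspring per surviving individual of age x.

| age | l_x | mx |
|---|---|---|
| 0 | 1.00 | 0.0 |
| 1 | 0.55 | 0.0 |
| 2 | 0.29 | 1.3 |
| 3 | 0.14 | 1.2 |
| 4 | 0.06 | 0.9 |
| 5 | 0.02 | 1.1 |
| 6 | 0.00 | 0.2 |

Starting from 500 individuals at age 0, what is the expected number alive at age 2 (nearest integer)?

Expected survivors = N0 · l_2 = 500 × 0.29 = 145 → 145

145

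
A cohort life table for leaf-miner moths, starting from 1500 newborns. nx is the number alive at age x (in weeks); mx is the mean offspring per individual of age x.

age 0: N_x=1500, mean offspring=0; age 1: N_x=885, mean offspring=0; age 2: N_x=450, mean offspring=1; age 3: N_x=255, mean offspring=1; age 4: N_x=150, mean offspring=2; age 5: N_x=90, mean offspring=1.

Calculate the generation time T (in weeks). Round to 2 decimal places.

3.03

lx = nx/n0 = nx/1500: 1, 0.59, 0.3, 0.17, 0.1, 0.06
lx·mx: 0, 0, 0.3, 0.17, 0.2, 0.06 → R0 = 0.73
x·lx·mx: 0, 0, 0.6, 0.51, 0.8, 0.3 → Σ = 2.21
T = 2.21 / 0.73 = 3.027397… → 3.03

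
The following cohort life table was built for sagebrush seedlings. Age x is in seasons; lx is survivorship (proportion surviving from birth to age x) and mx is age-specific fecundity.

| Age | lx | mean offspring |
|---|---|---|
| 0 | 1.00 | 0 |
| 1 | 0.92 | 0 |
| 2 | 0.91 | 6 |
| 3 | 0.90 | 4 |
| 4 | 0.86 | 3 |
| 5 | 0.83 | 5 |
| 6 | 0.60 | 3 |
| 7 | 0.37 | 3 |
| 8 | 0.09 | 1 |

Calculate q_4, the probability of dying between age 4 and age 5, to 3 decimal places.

q_4 = (l_4 − l_5) / l_4 = (0.86 − 0.83) / 0.86
     = 0.03 / 0.86 = 0.034884… → 0.035

0.035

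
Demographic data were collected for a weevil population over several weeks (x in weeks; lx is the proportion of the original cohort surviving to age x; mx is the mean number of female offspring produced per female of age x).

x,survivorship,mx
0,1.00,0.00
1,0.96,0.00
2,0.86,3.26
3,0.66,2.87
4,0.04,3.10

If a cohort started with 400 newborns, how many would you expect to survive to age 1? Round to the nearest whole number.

Expected survivors = N0 · l_1 = 400 × 0.96 = 384 → 384

384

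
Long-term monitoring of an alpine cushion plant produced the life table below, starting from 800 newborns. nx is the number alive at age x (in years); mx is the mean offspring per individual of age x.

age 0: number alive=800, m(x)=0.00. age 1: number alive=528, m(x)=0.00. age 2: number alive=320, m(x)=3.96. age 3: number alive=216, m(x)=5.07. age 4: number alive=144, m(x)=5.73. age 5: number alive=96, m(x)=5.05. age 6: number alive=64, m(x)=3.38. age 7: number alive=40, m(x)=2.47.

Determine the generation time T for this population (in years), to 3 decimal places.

3.394

lx = nx/n0 = nx/800: 1, 0.66, 0.4, 0.27, 0.18, 0.12, 0.08, 0.05
lx·mx: 0, 0, 1.584, 1.3689, 1.0314, 0.606, 0.2704, 0.1235 → R0 = 4.9842
x·lx·mx: 0, 0, 3.168, 4.1067, 4.1256, 3.03, 1.6224, 0.8645 → Σ = 16.9172
T = 16.9172 / 4.9842 = 3.394166… → 3.394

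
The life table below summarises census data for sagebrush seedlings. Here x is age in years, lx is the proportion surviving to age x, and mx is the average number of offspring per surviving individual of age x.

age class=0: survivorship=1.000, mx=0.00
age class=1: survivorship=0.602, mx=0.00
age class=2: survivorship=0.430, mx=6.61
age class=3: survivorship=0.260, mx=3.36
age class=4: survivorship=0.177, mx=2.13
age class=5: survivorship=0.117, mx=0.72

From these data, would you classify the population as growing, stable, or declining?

growing

R0 = Σ lx·mx = 0 + 0 + 2.8423 + 0.8736 + 0.37701 + 0.08424 = 4.17715
R0 > 1, so the population is growing.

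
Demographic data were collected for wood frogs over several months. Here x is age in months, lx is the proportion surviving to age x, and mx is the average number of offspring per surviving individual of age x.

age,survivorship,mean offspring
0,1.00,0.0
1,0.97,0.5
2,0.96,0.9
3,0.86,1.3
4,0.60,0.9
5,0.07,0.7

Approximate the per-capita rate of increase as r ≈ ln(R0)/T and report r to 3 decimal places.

0.428

R0 = Σ lx·mx = 0 + 0.485 + 0.864 + 1.118 + 0.54 + 0.049 = 3.056
Σ x·lx·mx = 7.972; T = 7.972/3.056 = 2.60864…
r ≈ ln(R0)/T = ln(3.056)/2.60864… = 0.42823… → 0.428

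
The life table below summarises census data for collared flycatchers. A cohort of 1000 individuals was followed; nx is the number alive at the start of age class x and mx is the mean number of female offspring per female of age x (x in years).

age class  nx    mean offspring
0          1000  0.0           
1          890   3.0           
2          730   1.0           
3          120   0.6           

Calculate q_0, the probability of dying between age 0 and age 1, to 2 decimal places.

lx = nx/n0 = nx/1000: 1, 0.89, 0.73, 0.12
q_0 = (l_0 − l_1) / l_0 = (1 − 0.89) / 1
     = 0.11 / 1 = 0.11 → 0.11

0.11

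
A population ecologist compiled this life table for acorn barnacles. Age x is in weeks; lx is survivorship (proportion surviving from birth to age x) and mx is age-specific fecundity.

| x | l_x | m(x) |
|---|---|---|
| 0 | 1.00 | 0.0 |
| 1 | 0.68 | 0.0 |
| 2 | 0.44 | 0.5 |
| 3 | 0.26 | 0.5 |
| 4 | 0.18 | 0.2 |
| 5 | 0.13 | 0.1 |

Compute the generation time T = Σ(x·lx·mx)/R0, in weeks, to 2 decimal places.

2.60

lx·mx: 0, 0, 0.22, 0.13, 0.036, 0.013 → R0 = 0.399
x·lx·mx: 0, 0, 0.44, 0.39, 0.144, 0.065 → Σ = 1.039
T = 1.039 / 0.399 = 2.60401… → 2.60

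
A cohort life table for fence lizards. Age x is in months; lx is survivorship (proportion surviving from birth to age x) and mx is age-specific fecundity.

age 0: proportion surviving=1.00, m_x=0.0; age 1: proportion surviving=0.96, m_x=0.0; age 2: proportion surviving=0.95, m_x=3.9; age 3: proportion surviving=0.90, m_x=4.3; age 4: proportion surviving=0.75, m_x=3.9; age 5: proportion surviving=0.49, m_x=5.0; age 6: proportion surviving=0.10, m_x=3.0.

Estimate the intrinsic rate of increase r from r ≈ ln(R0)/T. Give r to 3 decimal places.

R0 = Σ lx·mx = 0 + 0 + 3.705 + 3.87 + 2.925 + 2.45 + 0.3 = 13.25
Σ x·lx·mx = 44.77; T = 44.77/13.25 = 3.37887…
r ≈ ln(R0)/T = ln(13.25)/3.37887… = 0.76475… → 0.765

0.765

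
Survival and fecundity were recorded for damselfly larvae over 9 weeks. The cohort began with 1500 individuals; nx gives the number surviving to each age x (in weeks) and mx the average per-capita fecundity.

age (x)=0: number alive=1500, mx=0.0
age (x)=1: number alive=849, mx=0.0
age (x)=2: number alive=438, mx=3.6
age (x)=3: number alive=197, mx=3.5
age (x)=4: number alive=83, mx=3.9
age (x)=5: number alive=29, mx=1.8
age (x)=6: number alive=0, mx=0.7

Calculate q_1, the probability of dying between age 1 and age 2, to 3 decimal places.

0.484

lx = nx/n0 = nx/1500: 1, 0.566, 0.292, 0.13133…, 0.05533…, 0.01933…, 0
q_1 = (l_1 − l_2) / l_1 = (0.566 − 0.292) / 0.566
     = 0.274 / 0.566 = 0.484099… → 0.484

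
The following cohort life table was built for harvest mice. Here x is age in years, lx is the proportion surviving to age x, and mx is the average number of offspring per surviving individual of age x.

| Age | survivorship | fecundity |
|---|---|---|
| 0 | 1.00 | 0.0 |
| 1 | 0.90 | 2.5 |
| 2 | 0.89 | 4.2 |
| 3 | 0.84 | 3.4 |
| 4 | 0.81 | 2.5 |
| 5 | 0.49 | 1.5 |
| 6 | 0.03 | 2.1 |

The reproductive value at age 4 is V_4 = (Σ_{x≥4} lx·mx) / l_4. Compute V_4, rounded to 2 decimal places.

lx·mx for x ≥ 4: 2.025, 0.735, 0.063 → sum = 2.823
V_4 = 2.823 / l_4 = 2.823 / 0.81 = 3.485185… → 3.49

3.49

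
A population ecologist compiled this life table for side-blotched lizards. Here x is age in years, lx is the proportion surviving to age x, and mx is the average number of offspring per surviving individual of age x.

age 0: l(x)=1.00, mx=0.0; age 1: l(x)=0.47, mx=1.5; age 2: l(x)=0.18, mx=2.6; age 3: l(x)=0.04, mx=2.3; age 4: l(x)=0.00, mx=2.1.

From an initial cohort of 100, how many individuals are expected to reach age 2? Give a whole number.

18

Expected survivors = N0 · l_2 = 100 × 0.18 = 18 → 18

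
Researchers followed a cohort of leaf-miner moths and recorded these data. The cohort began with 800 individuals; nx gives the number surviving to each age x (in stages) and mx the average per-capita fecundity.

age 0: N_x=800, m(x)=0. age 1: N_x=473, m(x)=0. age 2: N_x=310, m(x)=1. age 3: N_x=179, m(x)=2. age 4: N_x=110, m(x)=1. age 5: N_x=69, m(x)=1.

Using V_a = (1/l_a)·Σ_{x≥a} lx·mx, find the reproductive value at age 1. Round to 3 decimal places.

1.791

lx = nx/n0 = nx/800: 1, 0.59125, 0.3875, 0.22375, 0.1375, 0.08625
lx·mx for x ≥ 1: 0, 0.3875, 0.4475, 0.1375, 0.08625 → sum = 1.05875
V_1 = 1.05875 / l_1 = 1.05875 / 0.59125 = 1.790698… → 1.791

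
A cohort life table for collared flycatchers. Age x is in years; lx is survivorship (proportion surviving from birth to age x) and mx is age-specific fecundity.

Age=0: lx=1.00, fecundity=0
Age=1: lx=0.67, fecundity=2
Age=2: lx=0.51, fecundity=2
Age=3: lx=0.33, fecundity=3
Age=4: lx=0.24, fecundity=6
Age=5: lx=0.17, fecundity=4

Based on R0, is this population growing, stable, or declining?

growing

R0 = Σ lx·mx = 0 + 1.34 + 1.02 + 0.99 + 1.44 + 0.68 = 5.47
R0 > 1, so the population is growing.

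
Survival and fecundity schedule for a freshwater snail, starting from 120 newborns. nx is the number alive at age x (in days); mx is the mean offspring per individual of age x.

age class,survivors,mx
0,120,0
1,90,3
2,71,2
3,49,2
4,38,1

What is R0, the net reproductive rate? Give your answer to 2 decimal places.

lx = nx/n0 = nx/120: 1, 0.75, 0.59167…, 0.40833…, 0.31667…
lx·mx by age: 0, 2.25, 1.183333…, 0.816667…, 0.316667…
R0 = Σ lx·mx = 4.566667… → 4.57

4.57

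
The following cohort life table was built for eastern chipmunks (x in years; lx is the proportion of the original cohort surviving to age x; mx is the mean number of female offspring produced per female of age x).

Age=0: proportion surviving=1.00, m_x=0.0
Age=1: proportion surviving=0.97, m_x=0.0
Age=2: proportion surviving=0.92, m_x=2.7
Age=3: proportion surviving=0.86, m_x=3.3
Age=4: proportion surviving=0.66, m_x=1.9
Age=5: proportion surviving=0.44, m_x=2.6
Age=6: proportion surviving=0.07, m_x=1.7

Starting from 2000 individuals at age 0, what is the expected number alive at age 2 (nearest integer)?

1840

Expected survivors = N0 · l_2 = 2000 × 0.92 = 1840 → 1840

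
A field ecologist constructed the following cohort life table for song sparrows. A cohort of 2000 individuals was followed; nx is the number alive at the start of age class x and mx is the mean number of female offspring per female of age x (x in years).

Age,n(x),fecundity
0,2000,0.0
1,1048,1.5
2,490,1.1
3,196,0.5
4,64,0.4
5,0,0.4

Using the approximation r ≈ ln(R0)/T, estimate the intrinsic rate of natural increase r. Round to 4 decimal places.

0.0814

lx = nx/n0 = nx/2000: 1, 0.524, 0.245, 0.098, 0.032, 0
R0 = Σ lx·mx = 0 + 0.786 + 0.2695 + 0.049 + 0.0128 + 0 = 1.1173
Σ x·lx·mx = 1.5232; T = 1.5232/1.1173 = 1.36329…
r ≈ ln(R0)/T = ln(1.1173)/1.36329… = 0.081359… → 0.0814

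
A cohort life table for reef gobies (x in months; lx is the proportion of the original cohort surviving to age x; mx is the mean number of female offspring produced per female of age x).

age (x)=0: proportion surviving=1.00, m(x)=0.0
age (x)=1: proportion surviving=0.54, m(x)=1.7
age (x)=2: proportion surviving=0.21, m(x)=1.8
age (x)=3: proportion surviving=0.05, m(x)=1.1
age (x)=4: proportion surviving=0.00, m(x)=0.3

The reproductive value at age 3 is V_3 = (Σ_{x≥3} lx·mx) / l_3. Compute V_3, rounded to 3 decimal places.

1.100

lx·mx for x ≥ 3: 0.055, 0 → sum = 0.055
V_3 = 0.055 / l_3 = 0.055 / 0.05 = 1.1 → 1.100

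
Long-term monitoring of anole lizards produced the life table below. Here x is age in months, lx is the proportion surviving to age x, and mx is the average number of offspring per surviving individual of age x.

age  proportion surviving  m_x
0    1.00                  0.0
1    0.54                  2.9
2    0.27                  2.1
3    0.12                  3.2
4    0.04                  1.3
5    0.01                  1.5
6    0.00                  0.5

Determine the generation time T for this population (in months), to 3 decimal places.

lx·mx: 0, 1.566, 0.567, 0.384, 0.052, 0.015, 0 → R0 = 2.584
x·lx·mx: 0, 1.566, 1.134, 1.152, 0.208, 0.075, 0 → Σ = 4.135
T = 4.135 / 2.584 = 1.600232… → 1.600

1.600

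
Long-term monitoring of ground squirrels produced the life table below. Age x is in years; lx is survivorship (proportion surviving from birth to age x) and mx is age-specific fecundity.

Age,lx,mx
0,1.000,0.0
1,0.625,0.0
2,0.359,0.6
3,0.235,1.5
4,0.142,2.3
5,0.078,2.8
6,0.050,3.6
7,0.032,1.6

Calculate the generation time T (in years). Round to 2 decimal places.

lx·mx: 0, 0, 0.2154, 0.3525, 0.3266, 0.2184, 0.18, 0.0512 → R0 = 1.3441
x·lx·mx: 0, 0, 0.4308, 1.0575, 1.3064, 1.092, 1.08, 0.3584 → Σ = 5.3251
T = 5.3251 / 1.3441 = 3.961833… → 3.96

3.96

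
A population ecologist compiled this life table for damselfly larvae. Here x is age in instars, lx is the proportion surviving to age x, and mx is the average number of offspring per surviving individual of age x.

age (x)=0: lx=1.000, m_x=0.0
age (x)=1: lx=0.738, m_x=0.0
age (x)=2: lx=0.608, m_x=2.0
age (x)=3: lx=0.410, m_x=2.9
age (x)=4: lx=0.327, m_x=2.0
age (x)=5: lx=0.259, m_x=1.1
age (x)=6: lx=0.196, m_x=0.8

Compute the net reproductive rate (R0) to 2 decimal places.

lx·mx by age: 0, 0, 1.216, 1.189, 0.654, 0.2849, 0.1568
R0 = Σ lx·mx = 3.5007 → 3.50

3.50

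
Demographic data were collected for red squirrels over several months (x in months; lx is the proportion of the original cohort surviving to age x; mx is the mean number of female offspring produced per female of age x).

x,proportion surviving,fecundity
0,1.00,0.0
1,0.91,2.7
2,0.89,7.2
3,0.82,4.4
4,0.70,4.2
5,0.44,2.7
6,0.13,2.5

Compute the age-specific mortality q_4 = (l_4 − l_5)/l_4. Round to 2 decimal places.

0.37

q_4 = (l_4 − l_5) / l_4 = (0.7 − 0.44) / 0.7
     = 0.26 / 0.7 = 0.371429… → 0.37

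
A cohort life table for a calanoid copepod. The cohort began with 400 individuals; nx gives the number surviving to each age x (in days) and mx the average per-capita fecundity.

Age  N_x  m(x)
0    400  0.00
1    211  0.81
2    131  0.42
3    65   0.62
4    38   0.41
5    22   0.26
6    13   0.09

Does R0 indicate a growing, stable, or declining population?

lx = nx/n0 = nx/400: 1, 0.5275, 0.3275, 0.1625, 0.095, 0.055, 0.0325
R0 = Σ lx·mx = 0 + 0.427275 + 0.13755 + 0.10075 + 0.03895 + 0.0143 + 0.002925 = 0.72175
R0 < 1, so the population is declining.

declining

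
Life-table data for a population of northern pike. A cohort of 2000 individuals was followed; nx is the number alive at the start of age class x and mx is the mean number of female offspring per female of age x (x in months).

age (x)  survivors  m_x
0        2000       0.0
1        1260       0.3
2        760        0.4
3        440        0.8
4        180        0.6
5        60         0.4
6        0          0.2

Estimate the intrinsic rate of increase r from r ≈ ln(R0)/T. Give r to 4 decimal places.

-0.2425

lx = nx/n0 = nx/2000: 1, 0.63, 0.38, 0.22, 0.09, 0.03, 0
R0 = Σ lx·mx = 0 + 0.189 + 0.152 + 0.176 + 0.054 + 0.012 + 0 = 0.583
Σ x·lx·mx = 1.297; T = 1.297/0.583 = 2.2247…
r ≈ ln(R0)/T = ln(0.583)/2.2247… = -0.242535… → -0.2425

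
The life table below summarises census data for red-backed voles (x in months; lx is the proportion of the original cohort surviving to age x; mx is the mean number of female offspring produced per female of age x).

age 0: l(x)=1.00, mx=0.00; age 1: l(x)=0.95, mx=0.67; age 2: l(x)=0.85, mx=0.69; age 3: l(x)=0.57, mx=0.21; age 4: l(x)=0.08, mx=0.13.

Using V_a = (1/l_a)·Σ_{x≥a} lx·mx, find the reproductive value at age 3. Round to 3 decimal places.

0.228

lx·mx for x ≥ 3: 0.1197, 0.0104 → sum = 0.1301
V_3 = 0.1301 / l_3 = 0.1301 / 0.57 = 0.228246… → 0.228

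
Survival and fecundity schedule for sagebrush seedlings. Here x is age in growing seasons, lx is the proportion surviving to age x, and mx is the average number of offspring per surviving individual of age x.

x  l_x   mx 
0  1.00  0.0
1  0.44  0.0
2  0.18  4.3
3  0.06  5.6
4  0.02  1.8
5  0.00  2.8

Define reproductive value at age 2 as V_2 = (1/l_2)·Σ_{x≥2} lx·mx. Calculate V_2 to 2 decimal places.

lx·mx for x ≥ 2: 0.774, 0.336, 0.036, 0 → sum = 1.146
V_2 = 1.146 / l_2 = 1.146 / 0.18 = 6.366667… → 6.37

6.37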